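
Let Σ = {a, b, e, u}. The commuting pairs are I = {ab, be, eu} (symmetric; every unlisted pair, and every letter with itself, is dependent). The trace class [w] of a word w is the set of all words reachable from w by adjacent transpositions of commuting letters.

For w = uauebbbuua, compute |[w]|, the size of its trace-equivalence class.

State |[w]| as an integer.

7

piece 0:u — minimal
piece 1:a rests on {0:u}
piece 2:u rests on {1:a}
piece 3:e rests on {1:a}
piece 4:b rests on {2:u}
piece 5:b rests on {4:b}
piece 6:b rests on {5:b}
piece 7:u rests on {6:b}
piece 8:u rests on {7:u}
piece 9:a rests on {3:e, 8:u}
minimal pieces: {0:u}
ways to finish when only these pieces remain (= sum over removing one remaining piece with nothing left below it):
  1 left: {9}→1
  2 left: {3,9}→1  {8,9}→1
  3 left: {3,8,9}→2  {7,8,9}→1
  4 left: {3,7,8,9}→3  {6,7,8,9}→1
  5 left: {3,6,7,8,9}→4  {5,6,7,8,9}→1
  6 left: {3,5,6,7,8,9}→5  {4,5,6,7,8,9}→1
  7 left: {2,4,5,6,7,8,9}→1  {3,4,5,6,7,8,9}→6
  8 left: {2,3,4,5,6,7,8,9}→7
  placing 0:u first → 7 extensions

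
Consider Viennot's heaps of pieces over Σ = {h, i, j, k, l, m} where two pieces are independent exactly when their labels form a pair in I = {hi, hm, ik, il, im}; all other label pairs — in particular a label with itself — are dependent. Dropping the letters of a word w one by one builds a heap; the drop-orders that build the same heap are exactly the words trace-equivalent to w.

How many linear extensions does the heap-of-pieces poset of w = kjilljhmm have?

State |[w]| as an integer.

drop 0:k onto floor
drop 1:j onto {0:k}
drop 2:i onto {1:j}
drop 3:l onto {1:j}
drop 4:l onto {3:l}
drop 5:j onto {2:i, 4:l}
drop 6:h onto {5:j}
drop 7:m onto {5:j}
drop 8:m onto {7:m}
ground layer = {0:k}
drop-orders for the pieces not yet dropped (sum over which currently-grounded one goes next):
  1 to go: {6} 1  {8} 1
  2 to go: {6,8} 2  {7,8} 1
  3 to go: {6,7,8} 3
  4 to go: {5,6,7,8} 3
  5 to go: {2,5,6,7,8} 3  {4,5,6,7,8} 3
  6 to go: {2,4,5,6,7,8} 6  {3,4,5,6,7,8} 3
  7 to go: {2,3,4,5,6,7,8} 9
  if 0:k drops first: 9 orders

9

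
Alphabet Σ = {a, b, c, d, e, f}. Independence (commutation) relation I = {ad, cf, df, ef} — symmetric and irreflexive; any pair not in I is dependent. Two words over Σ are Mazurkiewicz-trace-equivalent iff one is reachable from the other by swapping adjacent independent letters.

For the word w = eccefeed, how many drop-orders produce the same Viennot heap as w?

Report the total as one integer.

8

#0=e has no predecessor
#1=c depends on [0:e]
#2=c depends on [1:c]
#3=e depends on [2:c]
#4=f has no predecessor
#5=e depends on [3:e]
#6=e depends on [5:e]
#7=d depends on [6:e]
sources: [0:e, 4:f]
N(rest) = Σ N(rest − s) over sources s of rest; N(one piece) = 1:
  size 1 → [4]=1  [7]=1
  size 2 → [4,7]=2  [6,7]=1
  size 3 → [4,6,7]=3  [5,6,7]=1
  size 4 → [3,5,6,7]=1  [4,5,6,7]=4
  size 5 → [2,3,5,6,7]=1  [3,4,5,6,7]=5
  size 6 → [1,2,3,5,6,7]=1  [2,3,4,5,6,7]=6
  first=0(e) contributes 7
  first=4(f) contributes 1
|[w]| = 8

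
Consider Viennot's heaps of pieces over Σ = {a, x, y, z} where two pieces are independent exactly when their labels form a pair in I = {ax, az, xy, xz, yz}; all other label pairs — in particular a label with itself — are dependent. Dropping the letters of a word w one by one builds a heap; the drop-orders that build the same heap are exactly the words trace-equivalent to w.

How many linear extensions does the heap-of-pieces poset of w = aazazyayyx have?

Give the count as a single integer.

360

#0=a has no predecessor
#1=a depends on [0:a]
#2=z has no predecessor
#3=a depends on [1:a]
#4=z depends on [2:z]
#5=y depends on [3:a]
#6=a depends on [5:y]
#7=y depends on [6:a]
#8=y depends on [7:y]
#9=x has no predecessor
sources: [0:a, 2:z, 9:x]
N(rest) = Σ N(rest − s) over sources s of rest; N(one piece) = 1:
  size 1 → [4]=1  [8]=1  [9]=1
  size 2 → [2,4]=1  [4,8]=2  [4,9]=2  [7,8]=1  [8,9]=2
  size 3 → [2,4,8]=3  [2,4,9]=3  [4,7,8]=3  [4,8,9]=6  [6,7,8]=1  [7,8,9]=3
  size 4 → [2,4,7,8]=6  [2,4,8,9]=12  [4,6,7,8]=4  [4,7,8,9]=12  [5,6,7,8]=1  [6,7,8,9]=4
  size 5 → [2,4,6,7,8]=10  [2,4,7,8,9]=30  [3,5,6,7,8]=1  [4,5,6,7,8]=5  [4,6,7,8,9]=20  [5,6,7,8,9]=5
  size 6 → [1,3,5,6,7,8]=1  [2,4,5,6,7,8]=15  [2,4,6,7,8,9]=60  [3,4,5,6,7,8]=6  [3,5,6,7,8,9]=6  [4,5,6,7,8,9]=30
  size 7 → [0,1,3,5,6,7,8]=1  [1,3,4,5,6,7,8]=7  [1,3,5,6,7,8,9]=7  [2,3,4,5,6,7,8]=21  [2,4,5,6,7,8,9]=105  [3,4,5,6,7,8,9]=42
  size 8 → [0,1,3,4,5,6,7,8]=8  [0,1,3,5,6,7,8,9]=8  [1,2,3,4,5,6,7,8]=28  [1,3,4,5,6,7,8,9]=56  [2,3,4,5,6,7,8,9]=168
  first=0(a) contributes 252
  first=2(z) contributes 72
  first=9(x) contributes 36
|[w]| = 360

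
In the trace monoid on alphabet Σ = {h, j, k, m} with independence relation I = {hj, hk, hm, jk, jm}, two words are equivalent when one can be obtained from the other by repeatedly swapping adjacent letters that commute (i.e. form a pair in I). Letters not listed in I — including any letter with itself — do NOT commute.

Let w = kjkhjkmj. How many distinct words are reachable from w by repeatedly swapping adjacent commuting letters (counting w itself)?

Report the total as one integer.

0(k) covers ∅
1(j) covers ∅
2(k) covers 0:k
3(h) covers ∅
4(j) covers 1:j
5(k) covers 2:k
6(m) covers 5:k
7(j) covers 4:j
floor of heap: 0:k, 1:j, 3:h
completions by unplaced set U, small U first (add the entries for U minus each lowest piece of U):
  |U|=1: {3}:1  {6}:1  {7}:1
  |U|=2: {3,6}:2  {3,7}:2  {4,7}:1  {5,6}:1  {6,7}:2
  |U|=3: {1,4,7}:1  {2,5,6}:1  {3,4,7}:3  {3,5,6}:3  {3,6,7}:6  {4,6,7}:3  {5,6,7}:3
  |U|=4: {0,2,5,6}:1  {1,3,4,7}:4  {1,4,6,7}:4  {2,3,5,6}:4  {2,5,6,7}:4  {3,4,6,7}:12  {3,5,6,7}:12  {4,5,6,7}:6
  |U|=5: {0,2,3,5,6}:5  {0,2,5,6,7}:5  {1,3,4,6,7}:20  {1,4,5,6,7}:10  {2,3,5,6,7}:20  {2,4,5,6,7}:10  {3,4,5,6,7}:30
  |U|=6: {0,2,3,5,6,7}:30  {0,2,4,5,6,7}:15  {1,2,4,5,6,7}:20  {1,3,4,5,6,7}:60  {2,3,4,5,6,7}:60
  start at 0(k): 140
  start at 1(j): 105
  start at 3(h): 35
sum over floor = 280

280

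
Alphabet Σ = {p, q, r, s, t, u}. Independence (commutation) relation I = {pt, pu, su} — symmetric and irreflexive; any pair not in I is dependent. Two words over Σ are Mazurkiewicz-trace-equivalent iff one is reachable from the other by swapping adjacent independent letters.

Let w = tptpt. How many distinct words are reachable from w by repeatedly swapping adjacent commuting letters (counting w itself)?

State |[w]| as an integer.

piece 0:t — minimal
piece 1:p — minimal
piece 2:t rests on {0:t}
piece 3:p rests on {1:p}
piece 4:t rests on {2:t}
minimal pieces: {0:t, 1:p}
ways to finish when only these pieces remain (= sum over removing one remaining piece with nothing left below it):
  1 left: {3}→1  {4}→1
  2 left: {1,3}→1  {2,4}→1  {3,4}→2
  3 left: {0,2,4}→1  {1,3,4}→3  {2,3,4}→3
  placing 0:t first → 6 extensions
  placing 1:p first → 4 extensions
total linear extensions = 10

10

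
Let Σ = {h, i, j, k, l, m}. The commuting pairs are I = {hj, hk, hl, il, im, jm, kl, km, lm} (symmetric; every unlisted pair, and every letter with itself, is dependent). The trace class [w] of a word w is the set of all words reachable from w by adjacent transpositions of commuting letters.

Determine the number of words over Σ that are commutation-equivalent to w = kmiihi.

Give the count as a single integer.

4

#0=k has no predecessor
#1=m has no predecessor
#2=i depends on [0:k]
#3=i depends on [2:i]
#4=h depends on [1:m, 3:i]
#5=i depends on [4:h]
sources: [0:k, 1:m]
N(rest) = Σ N(rest − s) over sources s of rest; N(one piece) = 1:
  size 1 → [5]=1
  size 2 → [4,5]=1
  size 3 → [1,4,5]=1  [3,4,5]=1
  size 4 → [1,3,4,5]=2  [2,3,4,5]=1
  first=0(k) contributes 3
  first=1(m) contributes 1
|[w]| = 4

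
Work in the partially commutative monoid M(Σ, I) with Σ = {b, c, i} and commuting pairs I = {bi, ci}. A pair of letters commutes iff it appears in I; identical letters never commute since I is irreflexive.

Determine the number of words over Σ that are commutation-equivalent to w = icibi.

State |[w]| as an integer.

piece 0:i — minimal
piece 1:c — minimal
piece 2:i rests on {0:i}
piece 3:b rests on {1:c}
piece 4:i rests on {2:i}
minimal pieces: {0:i, 1:c}
ways to finish when only these pieces remain (= sum over removing one remaining piece with nothing left below it):
  1 left: {3}→1  {4}→1
  2 left: {1,3}→1  {2,4}→1  {3,4}→2
  3 left: {0,2,4}→1  {1,3,4}→3  {2,3,4}→3
  placing 0:i first → 6 extensions
  placing 1:c first → 4 extensions
total linear extensions = 10

10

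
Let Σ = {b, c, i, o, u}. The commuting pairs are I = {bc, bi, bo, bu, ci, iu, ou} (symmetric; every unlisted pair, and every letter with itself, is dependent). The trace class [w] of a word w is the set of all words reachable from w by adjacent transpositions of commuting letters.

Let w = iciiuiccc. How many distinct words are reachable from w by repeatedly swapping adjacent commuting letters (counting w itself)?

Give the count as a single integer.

126

piece 0:i — minimal
piece 1:c — minimal
piece 2:i rests on {0:i}
piece 3:i rests on {2:i}
piece 4:u rests on {1:c}
piece 5:i rests on {3:i}
piece 6:c rests on {4:u}
piece 7:c rests on {6:c}
piece 8:c rests on {7:c}
minimal pieces: {0:i, 1:c}
ways to finish when only these pieces remain (= sum over removing one remaining piece with nothing left below it):
  1 left: {5}→1  {8}→1
  2 left: {3,5}→1  {5,8}→2  {7,8}→1
  3 left: {2,3,5}→1  {3,5,8}→3  {5,7,8}→3  {6,7,8}→1
  4 left: {0,2,3,5}→1  {2,3,5,8}→4  {3,5,7,8}→6  {4,6,7,8}→1  {5,6,7,8}→4
  5 left: {0,2,3,5,8}→5  {1,4,6,7,8}→1  {2,3,5,7,8}→10  {3,5,6,7,8}→10  {4,5,6,7,8}→5
  6 left: {0,2,3,5,7,8}→15  {1,4,5,6,7,8}→6  {2,3,5,6,7,8}→20  {3,4,5,6,7,8}→15
  7 left: {0,2,3,5,6,7,8}→35  {1,3,4,5,6,7,8}→21  {2,3,4,5,6,7,8}→35
  placing 0:i first → 56 extensions
  placing 1:c first → 70 extensions
total linear extensions = 126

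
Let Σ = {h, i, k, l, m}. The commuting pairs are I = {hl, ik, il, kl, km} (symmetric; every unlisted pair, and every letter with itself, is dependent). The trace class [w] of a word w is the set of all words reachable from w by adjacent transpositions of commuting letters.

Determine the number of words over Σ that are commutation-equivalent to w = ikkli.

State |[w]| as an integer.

piece 0:i — minimal
piece 1:k — minimal
piece 2:k rests on {1:k}
piece 3:l — minimal
piece 4:i rests on {0:i}
minimal pieces: {0:i, 1:k, 3:l}
ways to finish when only these pieces remain (= sum over removing one remaining piece with nothing left below it):
  1 left: {2}→1  {3}→1  {4}→1
  2 left: {0,4}→1  {1,2}→1  {2,3}→2  {2,4}→2  {3,4}→2
  3 left: {0,2,4}→3  {0,3,4}→3  {1,2,3}→3  {1,2,4}→3  {2,3,4}→6
  placing 0:i first → 12 extensions
  placing 1:k first → 12 extensions
  placing 3:l first → 6 extensions
total linear extensions = 30

30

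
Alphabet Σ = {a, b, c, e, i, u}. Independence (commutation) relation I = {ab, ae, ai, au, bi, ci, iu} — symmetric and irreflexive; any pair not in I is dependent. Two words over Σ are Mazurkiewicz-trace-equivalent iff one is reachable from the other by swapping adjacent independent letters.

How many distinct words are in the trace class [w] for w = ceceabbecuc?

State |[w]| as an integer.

piece 0:c — minimal
piece 1:e rests on {0:c}
piece 2:c rests on {1:e}
piece 3:e rests on {2:c}
piece 4:a rests on {2:c}
piece 5:b rests on {3:e}
piece 6:b rests on {5:b}
piece 7:e rests on {6:b}
piece 8:c rests on {4:a, 7:e}
piece 9:u rests on {8:c}
piece 10:c rests on {9:u}
minimal pieces: {0:c}
ways to finish when only these pieces remain (= sum over removing one remaining piece with nothing left below it):
  1 left: {10}→1
  2 left: {9,10}→1
  3 left: {8,9,10}→1
  4 left: {4,8,9,10}→1  {7,8,9,10}→1
  5 left: {4,7,8,9,10}→2  {6,7,8,9,10}→1
  6 left: {4,6,7,8,9,10}→3  {5,6,7,8,9,10}→1
  7 left: {3,5,6,7,8,9,10}→1  {4,5,6,7,8,9,10}→4
  8 left: {3,4,5,6,7,8,9,10}→5
  9 left: {2,3,4,5,6,7,8,9,10}→5
  placing 0:c first → 5 extensions

5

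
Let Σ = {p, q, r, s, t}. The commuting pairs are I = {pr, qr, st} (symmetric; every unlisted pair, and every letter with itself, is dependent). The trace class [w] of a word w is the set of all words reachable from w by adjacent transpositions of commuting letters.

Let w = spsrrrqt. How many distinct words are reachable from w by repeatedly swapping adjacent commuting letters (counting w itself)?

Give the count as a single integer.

drop 0:s onto floor
drop 1:p onto {0:s}
drop 2:s onto {1:p}
drop 3:r onto {2:s}
drop 4:r onto {3:r}
drop 5:r onto {4:r}
drop 6:q onto {2:s}
drop 7:t onto {5:r, 6:q}
ground layer = {0:s}
drop-orders for the pieces not yet dropped (sum over which currently-grounded one goes next):
  1 to go: {7} 1
  2 to go: {5,7} 1  {6,7} 1
  3 to go: {4,5,7} 1  {5,6,7} 2
  4 to go: {3,4,5,7} 1  {4,5,6,7} 3
  5 to go: {3,4,5,6,7} 4
  6 to go: {2,3,4,5,6,7} 4
  if 0:s drops first: 4 orders

4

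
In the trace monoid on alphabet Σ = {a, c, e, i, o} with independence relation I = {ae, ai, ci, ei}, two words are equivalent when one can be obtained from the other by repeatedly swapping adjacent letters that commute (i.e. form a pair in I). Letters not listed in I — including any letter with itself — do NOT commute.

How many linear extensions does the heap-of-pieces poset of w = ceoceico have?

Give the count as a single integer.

#0=c has no predecessor
#1=e depends on [0:c]
#2=o depends on [1:e]
#3=c depends on [2:o]
#4=e depends on [3:c]
#5=i depends on [2:o]
#6=c depends on [4:e]
#7=o depends on [5:i, 6:c]
sources: [0:c]
N(rest) = Σ N(rest − s) over sources s of rest; N(one piece) = 1:
  size 1 → [7]=1
  size 2 → [5,7]=1  [6,7]=1
  size 3 → [4,6,7]=1  [5,6,7]=2
  size 4 → [3,4,6,7]=1  [4,5,6,7]=3
  size 5 → [3,4,5,6,7]=4
  size 6 → [2,3,4,5,6,7]=4
  first=0(c) contributes 4

4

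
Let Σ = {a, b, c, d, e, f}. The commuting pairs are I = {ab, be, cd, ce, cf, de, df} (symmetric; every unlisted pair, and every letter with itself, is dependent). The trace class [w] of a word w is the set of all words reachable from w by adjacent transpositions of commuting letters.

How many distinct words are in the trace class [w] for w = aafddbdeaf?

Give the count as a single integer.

0(a) covers ∅
1(a) covers 0:a
2(f) covers 1:a
3(d) covers 1:a
4(d) covers 3:d
5(b) covers 2:f, 4:d
6(d) covers 5:b
7(e) covers 2:f
8(a) covers 6:d, 7:e
9(f) covers 8:a
floor of heap: 0:a
completions by unplaced set U, small U first (add the entries for U minus each lowest piece of U):
  |U|=1: {9}:1
  |U|=2: {8,9}:1
  |U|=3: {6,8,9}:1  {7,8,9}:1
  |U|=4: {5,6,8,9}:1  {6,7,8,9}:2
  |U|=5: {4,5,6,8,9}:1  {5,6,7,8,9}:3
  |U|=6: {2,5,6,7,8,9}:3  {3,4,5,6,8,9}:1  {4,5,6,7,8,9}:4
  |U|=7: {2,4,5,6,7,8,9}:7  {3,4,5,6,7,8,9}:5
  |U|=8: {2,3,4,5,6,7,8,9}:12
  start at 0(a): 12

12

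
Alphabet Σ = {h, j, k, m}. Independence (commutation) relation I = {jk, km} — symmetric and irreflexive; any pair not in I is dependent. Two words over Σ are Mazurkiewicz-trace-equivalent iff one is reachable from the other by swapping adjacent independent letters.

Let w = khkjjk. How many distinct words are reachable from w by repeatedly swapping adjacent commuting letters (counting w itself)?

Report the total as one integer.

piece 0:k — minimal
piece 1:h rests on {0:k}
piece 2:k rests on {1:h}
piece 3:j rests on {1:h}
piece 4:j rests on {3:j}
piece 5:k rests on {2:k}
minimal pieces: {0:k}
ways to finish when only these pieces remain (= sum over removing one remaining piece with nothing left below it):
  1 left: {4}→1  {5}→1
  2 left: {2,5}→1  {3,4}→1  {4,5}→2
  3 left: {2,4,5}→3  {3,4,5}→3
  4 left: {2,3,4,5}→6
  placing 0:k first → 6 extensions

6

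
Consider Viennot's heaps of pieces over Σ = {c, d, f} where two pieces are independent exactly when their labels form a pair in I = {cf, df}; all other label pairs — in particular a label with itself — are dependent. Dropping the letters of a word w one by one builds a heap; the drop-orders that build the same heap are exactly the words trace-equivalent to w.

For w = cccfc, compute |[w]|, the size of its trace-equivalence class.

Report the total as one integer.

5

piece 0:c — minimal
piece 1:c rests on {0:c}
piece 2:c rests on {1:c}
piece 3:f — minimal
piece 4:c rests on {2:c}
minimal pieces: {0:c, 3:f}
ways to finish when only these pieces remain (= sum over removing one remaining piece with nothing left below it):
  1 left: {3}→1  {4}→1
  2 left: {2,4}→1  {3,4}→2
  3 left: {1,2,4}→1  {2,3,4}→3
  placing 0:c first → 4 extensions
  placing 3:f first → 1 extensions
total linear extensions = 5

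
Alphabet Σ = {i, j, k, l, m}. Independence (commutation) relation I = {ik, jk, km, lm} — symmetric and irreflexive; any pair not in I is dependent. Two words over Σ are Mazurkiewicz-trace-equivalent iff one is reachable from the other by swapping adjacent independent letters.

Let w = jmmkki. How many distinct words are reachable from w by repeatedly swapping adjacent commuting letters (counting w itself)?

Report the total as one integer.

15

#0=j has no predecessor
#1=m depends on [0:j]
#2=m depends on [1:m]
#3=k has no predecessor
#4=k depends on [3:k]
#5=i depends on [2:m]
sources: [0:j, 3:k]
N(rest) = Σ N(rest − s) over sources s of rest; N(one piece) = 1:
  size 1 → [4]=1  [5]=1
  size 2 → [2,5]=1  [3,4]=1  [4,5]=2
  size 3 → [1,2,5]=1  [2,4,5]=3  [3,4,5]=3
  size 4 → [0,1,2,5]=1  [1,2,4,5]=4  [2,3,4,5]=6
  first=0(j) contributes 10
  first=3(k) contributes 5
|[w]| = 15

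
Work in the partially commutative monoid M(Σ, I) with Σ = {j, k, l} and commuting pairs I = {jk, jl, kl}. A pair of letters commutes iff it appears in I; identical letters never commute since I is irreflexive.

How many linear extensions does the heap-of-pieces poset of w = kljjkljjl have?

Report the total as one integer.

0(k) covers ∅
1(l) covers ∅
2(j) covers ∅
3(j) covers 2:j
4(k) covers 0:k
5(l) covers 1:l
6(j) covers 3:j
7(j) covers 6:j
8(l) covers 5:l
floor of heap: 0:k, 1:l, 2:j
completions by unplaced set U, small U first (add the entries for U minus each lowest piece of U):
  |U|=1: {4}:1  {7}:1  {8}:1
  |U|=2: {0,4}:1  {4,7}:2  {4,8}:2  {5,8}:1  {6,7}:1  {7,8}:2
  |U|=3: {0,4,7}:3  {0,4,8}:3  {1,5,8}:1  {3,6,7}:1  {4,5,8}:3  {4,6,7}:3  {4,7,8}:6  {5,7,8}:3  {6,7,8}:3
  |U|=4: {0,4,5,8}:6  {0,4,6,7}:6  {0,4,7,8}:12  {1,4,5,8}:4  {1,5,7,8}:4  {2,3,6,7}:1  {3,4,6,7}:4  {3,6,7,8}:4  {4,5,7,8}:12  {4,6,7,8}:12  {5,6,7,8}:6
  |U|=5: {0,1,4,5,8}:10  {0,3,4,6,7}:10  {0,4,5,7,8}:30  {0,4,6,7,8}:30  {1,4,5,7,8}:20  {1,5,6,7,8}:10  {2,3,4,6,7}:5  {2,3,6,7,8}:5  {3,4,6,7,8}:20  {3,5,6,7,8}:10  {4,5,6,7,8}:30
  |U|=6: {0,1,4,5,7,8}:60  {0,2,3,4,6,7}:15  {0,3,4,6,7,8}:60  {0,4,5,6,7,8}:90  {1,3,5,6,7,8}:20  {1,4,5,6,7,8}:60  {2,3,4,6,7,8}:30  {2,3,5,6,7,8}:15  {3,4,5,6,7,8}:60
  |U|=7: {0,1,4,5,6,7,8}:210  {0,2,3,4,6,7,8}:105  {0,3,4,5,6,7,8}:210  {1,2,3,5,6,7,8}:35  {1,3,4,5,6,7,8}:140  {2,3,4,5,6,7,8}:105
  start at 0(k): 280
  start at 1(l): 420
  start at 2(j): 560
sum over floor = 1260

1260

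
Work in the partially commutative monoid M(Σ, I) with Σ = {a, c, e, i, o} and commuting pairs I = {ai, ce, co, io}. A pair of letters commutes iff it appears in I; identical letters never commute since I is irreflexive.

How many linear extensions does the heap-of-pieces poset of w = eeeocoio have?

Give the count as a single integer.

piece 0:e — minimal
piece 1:e rests on {0:e}
piece 2:e rests on {1:e}
piece 3:o rests on {2:e}
piece 4:c — minimal
piece 5:o rests on {3:o}
piece 6:i rests on {2:e, 4:c}
piece 7:o rests on {5:o}
minimal pieces: {0:e, 4:c}
ways to finish when only these pieces remain (= sum over removing one remaining piece with nothing left below it):
  1 left: {6}→1  {7}→1
  2 left: {4,6}→1  {5,7}→1  {6,7}→2
  3 left: {3,5,7}→1  {4,6,7}→3  {5,6,7}→3
  4 left: {3,5,6,7}→4  {4,5,6,7}→6
  5 left: {2,3,5,6,7}→4  {3,4,5,6,7}→10
  6 left: {1,2,3,5,6,7}→4  {2,3,4,5,6,7}→14
  placing 0:e first → 18 extensions
  placing 4:c first → 4 extensions
total linear extensions = 22

22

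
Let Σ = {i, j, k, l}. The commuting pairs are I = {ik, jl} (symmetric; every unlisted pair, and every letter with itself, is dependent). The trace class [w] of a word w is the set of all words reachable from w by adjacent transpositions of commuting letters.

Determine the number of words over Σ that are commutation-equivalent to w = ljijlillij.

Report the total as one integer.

#0=l has no predecessor
#1=j has no predecessor
#2=i depends on [0:l, 1:j]
#3=j depends on [2:i]
#4=l depends on [2:i]
#5=i depends on [3:j, 4:l]
#6=l depends on [5:i]
#7=l depends on [6:l]
#8=i depends on [7:l]
#9=j depends on [8:i]
sources: [0:l, 1:j]
N(rest) = Σ N(rest − s) over sources s of rest; N(one piece) = 1:
  size 1 → [9]=1
  size 2 → [8,9]=1
  size 3 → [7,8,9]=1
  size 4 → [6,7,8,9]=1
  size 5 → [5,6,7,8,9]=1
  size 6 → [3,5,6,7,8,9]=1  [4,5,6,7,8,9]=1
  size 7 → [3,4,5,6,7,8,9]=2
  size 8 → [2,3,4,5,6,7,8,9]=2
  first=0(l) contributes 2
  first=1(j) contributes 2
|[w]| = 4

4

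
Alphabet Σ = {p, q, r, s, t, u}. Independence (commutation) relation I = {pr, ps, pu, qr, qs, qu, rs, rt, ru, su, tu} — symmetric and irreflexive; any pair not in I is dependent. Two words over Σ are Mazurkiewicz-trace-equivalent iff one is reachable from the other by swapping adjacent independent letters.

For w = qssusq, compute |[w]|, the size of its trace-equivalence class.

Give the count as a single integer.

60

drop 0:q onto floor
drop 1:s onto floor
drop 2:s onto {1:s}
drop 3:u onto floor
drop 4:s onto {2:s}
drop 5:q onto {0:q}
ground layer = {0:q, 1:s, 3:u}
drop-orders for the pieces not yet dropped (sum over which currently-grounded one goes next):
  1 to go: {3} 1  {4} 1  {5} 1
  2 to go: {0,5} 1  {2,4} 1  {3,4} 2  {3,5} 2  {4,5} 2
  3 to go: {0,3,5} 3  {0,4,5} 3  {1,2,4} 1  {2,3,4} 3  {2,4,5} 3  {3,4,5} 6
  4 to go: {0,2,4,5} 6  {0,3,4,5} 12  {1,2,3,4} 4  {1,2,4,5} 4  {2,3,4,5} 12
  if 0:q drops first: 20 orders
  if 1:s drops first: 30 orders
  if 3:u drops first: 10 orders
heap linearizations: 60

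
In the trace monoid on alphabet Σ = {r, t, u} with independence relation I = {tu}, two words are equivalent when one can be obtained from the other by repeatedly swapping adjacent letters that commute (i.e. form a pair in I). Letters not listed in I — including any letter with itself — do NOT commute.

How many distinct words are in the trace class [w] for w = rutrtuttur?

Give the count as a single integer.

20

0(r) covers ∅
1(u) covers 0:r
2(t) covers 0:r
3(r) covers 1:u, 2:t
4(t) covers 3:r
5(u) covers 3:r
6(t) covers 4:t
7(t) covers 6:t
8(u) covers 5:u
9(r) covers 7:t, 8:u
floor of heap: 0:r
completions by unplaced set U, small U first (add the entries for U minus each lowest piece of U):
  |U|=1: {9}:1
  |U|=2: {7,9}:1  {8,9}:1
  |U|=3: {5,8,9}:1  {6,7,9}:1  {7,8,9}:2
  |U|=4: {4,6,7,9}:1  {5,7,8,9}:3  {6,7,8,9}:3
  |U|=5: {4,6,7,8,9}:4  {5,6,7,8,9}:6
  |U|=6: {4,5,6,7,8,9}:10
  |U|=7: {3,4,5,6,7,8,9}:10
  |U|=8: {1,3,4,5,6,7,8,9}:10  {2,3,4,5,6,7,8,9}:10
  start at 0(r): 20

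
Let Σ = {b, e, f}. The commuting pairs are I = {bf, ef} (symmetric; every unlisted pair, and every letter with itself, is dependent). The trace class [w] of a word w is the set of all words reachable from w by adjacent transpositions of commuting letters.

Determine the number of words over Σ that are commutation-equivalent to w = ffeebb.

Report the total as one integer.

#0=f has no predecessor
#1=f depends on [0:f]
#2=e has no predecessor
#3=e depends on [2:e]
#4=b depends on [3:e]
#5=b depends on [4:b]
sources: [0:f, 2:e]
N(rest) = Σ N(rest − s) over sources s of rest; N(one piece) = 1:
  size 1 → [1]=1  [5]=1
  size 2 → [0,1]=1  [1,5]=2  [4,5]=1
  size 3 → [0,1,5]=3  [1,4,5]=3  [3,4,5]=1
  size 4 → [0,1,4,5]=6  [1,3,4,5]=4  [2,3,4,5]=1
  first=0(f) contributes 5
  first=2(e) contributes 10
|[w]| = 15

15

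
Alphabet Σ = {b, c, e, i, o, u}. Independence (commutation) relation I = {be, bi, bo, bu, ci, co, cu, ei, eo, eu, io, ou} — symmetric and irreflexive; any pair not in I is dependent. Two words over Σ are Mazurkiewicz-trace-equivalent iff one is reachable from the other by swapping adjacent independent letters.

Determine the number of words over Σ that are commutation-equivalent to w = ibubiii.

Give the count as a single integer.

0(i) covers ∅
1(b) covers ∅
2(u) covers 0:i
3(b) covers 1:b
4(i) covers 2:u
5(i) covers 4:i
6(i) covers 5:i
floor of heap: 0:i, 1:b
completions by unplaced set U, small U first (add the entries for U minus each lowest piece of U):
  |U|=1: {3}:1  {6}:1
  |U|=2: {1,3}:1  {3,6}:2  {5,6}:1
  |U|=3: {1,3,6}:3  {3,5,6}:3  {4,5,6}:1
  |U|=4: {1,3,5,6}:6  {2,4,5,6}:1  {3,4,5,6}:4
  |U|=5: {0,2,4,5,6}:1  {1,3,4,5,6}:10  {2,3,4,5,6}:5
  start at 0(i): 15
  start at 1(b): 6
sum over floor = 21

21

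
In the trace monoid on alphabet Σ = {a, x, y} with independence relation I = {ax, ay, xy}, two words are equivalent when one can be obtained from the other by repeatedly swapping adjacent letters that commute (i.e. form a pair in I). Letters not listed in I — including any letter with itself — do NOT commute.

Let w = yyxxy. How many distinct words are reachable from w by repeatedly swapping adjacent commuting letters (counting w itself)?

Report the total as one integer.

0(y) covers ∅
1(y) covers 0:y
2(x) covers ∅
3(x) covers 2:x
4(y) covers 1:y
floor of heap: 0:y, 2:x
completions by unplaced set U, small U first (add the entries for U minus each lowest piece of U):
  |U|=1: {3}:1  {4}:1
  |U|=2: {1,4}:1  {2,3}:1  {3,4}:2
  |U|=3: {0,1,4}:1  {1,3,4}:3  {2,3,4}:3
  start at 0(y): 6
  start at 2(x): 4
sum over floor = 10

10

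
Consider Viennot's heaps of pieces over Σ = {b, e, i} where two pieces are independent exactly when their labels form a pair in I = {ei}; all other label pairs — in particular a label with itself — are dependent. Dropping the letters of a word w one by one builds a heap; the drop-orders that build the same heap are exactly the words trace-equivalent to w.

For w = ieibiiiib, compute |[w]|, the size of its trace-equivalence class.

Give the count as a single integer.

3

#0=i has no predecessor
#1=e has no predecessor
#2=i depends on [0:i]
#3=b depends on [1:e, 2:i]
#4=i depends on [3:b]
#5=i depends on [4:i]
#6=i depends on [5:i]
#7=i depends on [6:i]
#8=b depends on [7:i]
sources: [0:i, 1:e]
N(rest) = Σ N(rest − s) over sources s of rest; N(one piece) = 1:
  size 1 → [8]=1
  size 2 → [7,8]=1
  size 3 → [6,7,8]=1
  size 4 → [5,6,7,8]=1
  size 5 → [4,5,6,7,8]=1
  size 6 → [3,4,5,6,7,8]=1
  size 7 → [1,3,4,5,6,7,8]=1  [2,3,4,5,6,7,8]=1
  first=0(i) contributes 2
  first=1(e) contributes 1
|[w]| = 3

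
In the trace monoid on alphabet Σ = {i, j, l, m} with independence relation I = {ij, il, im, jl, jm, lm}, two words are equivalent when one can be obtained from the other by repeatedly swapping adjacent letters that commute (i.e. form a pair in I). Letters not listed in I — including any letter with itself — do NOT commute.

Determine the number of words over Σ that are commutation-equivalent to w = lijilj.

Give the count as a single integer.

0(l) covers ∅
1(i) covers ∅
2(j) covers ∅
3(i) covers 1:i
4(l) covers 0:l
5(j) covers 2:j
floor of heap: 0:l, 1:i, 2:j
completions by unplaced set U, small U first (add the entries for U minus each lowest piece of U):
  |U|=1: {3}:1  {4}:1  {5}:1
  |U|=2: {0,4}:1  {1,3}:1  {2,5}:1  {3,4}:2  {3,5}:2  {4,5}:2
  |U|=3: {0,3,4}:3  {0,4,5}:3  {1,3,4}:3  {1,3,5}:3  {2,3,5}:3  {2,4,5}:3  {3,4,5}:6
  |U|=4: {0,1,3,4}:6  {0,2,4,5}:6  {0,3,4,5}:12  {1,2,3,5}:6  {1,3,4,5}:12  {2,3,4,5}:12
  start at 0(l): 30
  start at 1(i): 30
  start at 2(j): 30
sum over floor = 90

90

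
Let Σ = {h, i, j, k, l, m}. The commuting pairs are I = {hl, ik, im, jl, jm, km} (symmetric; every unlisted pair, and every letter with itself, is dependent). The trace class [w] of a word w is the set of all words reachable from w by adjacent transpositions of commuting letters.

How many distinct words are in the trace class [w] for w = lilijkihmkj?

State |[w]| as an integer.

6

0(l) covers ∅
1(i) covers 0:l
2(l) covers 1:i
3(i) covers 2:l
4(j) covers 3:i
5(k) covers 4:j
6(i) covers 4:j
7(h) covers 5:k, 6:i
8(m) covers 7:h
9(k) covers 7:h
10(j) covers 9:k
floor of heap: 0:l
completions by unplaced set U, small U first (add the entries for U minus each lowest piece of U):
  |U|=1: {8}:1  {10}:1
  |U|=2: {8,10}:2  {9,10}:1
  |U|=3: {8,9,10}:3
  |U|=4: {7,8,9,10}:3
  |U|=5: {5,7,8,9,10}:3  {6,7,8,9,10}:3
  |U|=6: {5,6,7,8,9,10}:6
  |U|=7: {4,5,6,7,8,9,10}:6
  |U|=8: {3,4,5,6,7,8,9,10}:6
  |U|=9: {2,3,4,5,6,7,8,9,10}:6
  start at 0(l): 6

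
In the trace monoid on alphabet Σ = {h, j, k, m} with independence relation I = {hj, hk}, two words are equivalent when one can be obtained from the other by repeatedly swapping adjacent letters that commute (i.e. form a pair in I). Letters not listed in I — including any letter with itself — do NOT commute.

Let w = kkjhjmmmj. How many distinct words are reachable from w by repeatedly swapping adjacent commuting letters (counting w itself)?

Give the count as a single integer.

#0=k has no predecessor
#1=k depends on [0:k]
#2=j depends on [1:k]
#3=h has no predecessor
#4=j depends on [2:j]
#5=m depends on [3:h, 4:j]
#6=m depends on [5:m]
#7=m depends on [6:m]
#8=j depends on [7:m]
sources: [0:k, 3:h]
N(rest) = Σ N(rest − s) over sources s of rest; N(one piece) = 1:
  size 1 → [8]=1
  size 2 → [7,8]=1
  size 3 → [6,7,8]=1
  size 4 → [5,6,7,8]=1
  size 5 → [3,5,6,7,8]=1  [4,5,6,7,8]=1
  size 6 → [2,4,5,6,7,8]=1  [3,4,5,6,7,8]=2
  size 7 → [1,2,4,5,6,7,8]=1  [2,3,4,5,6,7,8]=3
  first=0(k) contributes 4
  first=3(h) contributes 1
|[w]| = 5

5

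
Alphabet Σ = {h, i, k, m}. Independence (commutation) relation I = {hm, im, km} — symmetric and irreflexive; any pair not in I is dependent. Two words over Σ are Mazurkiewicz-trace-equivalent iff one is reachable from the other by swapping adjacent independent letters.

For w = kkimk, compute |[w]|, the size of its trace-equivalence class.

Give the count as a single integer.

0(k) covers ∅
1(k) covers 0:k
2(i) covers 1:k
3(m) covers ∅
4(k) covers 2:i
floor of heap: 0:k, 3:m
completions by unplaced set U, small U first (add the entries for U minus each lowest piece of U):
  |U|=1: {3}:1  {4}:1
  |U|=2: {2,4}:1  {3,4}:2
  |U|=3: {1,2,4}:1  {2,3,4}:3
  start at 0(k): 4
  start at 3(m): 1
sum over floor = 5

5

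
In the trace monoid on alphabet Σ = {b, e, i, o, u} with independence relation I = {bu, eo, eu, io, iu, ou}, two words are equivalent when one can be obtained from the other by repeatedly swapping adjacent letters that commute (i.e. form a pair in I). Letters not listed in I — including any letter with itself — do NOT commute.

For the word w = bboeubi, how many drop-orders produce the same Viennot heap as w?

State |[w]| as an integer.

drop 0:b onto floor
drop 1:b onto {0:b}
drop 2:o onto {1:b}
drop 3:e onto {1:b}
drop 4:u onto floor
drop 5:b onto {2:o, 3:e}
drop 6:i onto {5:b}
ground layer = {0:b, 4:u}
drop-orders for the pieces not yet dropped (sum over which currently-grounded one goes next):
  1 to go: {4} 1  {6} 1
  2 to go: {4,6} 2  {5,6} 1
  3 to go: {2,5,6} 1  {3,5,6} 1  {4,5,6} 3
  4 to go: {2,3,5,6} 2  {2,4,5,6} 4  {3,4,5,6} 4
  5 to go: {1,2,3,5,6} 2  {2,3,4,5,6} 10
  if 0:b drops first: 12 orders
  if 4:u drops first: 2 orders
heap linearizations: 14

14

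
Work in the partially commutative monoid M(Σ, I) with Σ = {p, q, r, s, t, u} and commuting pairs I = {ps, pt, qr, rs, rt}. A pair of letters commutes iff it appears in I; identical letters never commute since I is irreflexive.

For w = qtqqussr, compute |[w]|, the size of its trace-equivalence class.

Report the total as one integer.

3

piece 0:q — minimal
piece 1:t rests on {0:q}
piece 2:q rests on {1:t}
piece 3:q rests on {2:q}
piece 4:u rests on {3:q}
piece 5:s rests on {4:u}
piece 6:s rests on {5:s}
piece 7:r rests on {4:u}
minimal pieces: {0:q}
ways to finish when only these pieces remain (= sum over removing one remaining piece with nothing left below it):
  1 left: {6}→1  {7}→1
  2 left: {5,6}→1  {6,7}→2
  3 left: {5,6,7}→3
  4 left: {4,5,6,7}→3
  5 left: {3,4,5,6,7}→3
  6 left: {2,3,4,5,6,7}→3
  placing 0:q first → 3 extensions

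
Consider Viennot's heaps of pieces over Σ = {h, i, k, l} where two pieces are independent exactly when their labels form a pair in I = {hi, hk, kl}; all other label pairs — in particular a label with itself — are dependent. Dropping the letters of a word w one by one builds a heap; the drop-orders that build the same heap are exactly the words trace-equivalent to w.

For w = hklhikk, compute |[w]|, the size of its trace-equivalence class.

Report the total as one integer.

piece 0:h — minimal
piece 1:k — minimal
piece 2:l rests on {0:h}
piece 3:h rests on {2:l}
piece 4:i rests on {1:k, 2:l}
piece 5:k rests on {4:i}
piece 6:k rests on {5:k}
minimal pieces: {0:h, 1:k}
ways to finish when only these pieces remain (= sum over removing one remaining piece with nothing left below it):
  1 left: {3}→1  {6}→1
  2 left: {3,6}→2  {5,6}→1
  3 left: {3,5,6}→3  {4,5,6}→1
  4 left: {1,4,5,6}→1  {3,4,5,6}→4
  5 left: {1,3,4,5,6}→5  {2,3,4,5,6}→4
  placing 0:h first → 9 extensions
  placing 1:k first → 4 extensions
total linear extensions = 13

13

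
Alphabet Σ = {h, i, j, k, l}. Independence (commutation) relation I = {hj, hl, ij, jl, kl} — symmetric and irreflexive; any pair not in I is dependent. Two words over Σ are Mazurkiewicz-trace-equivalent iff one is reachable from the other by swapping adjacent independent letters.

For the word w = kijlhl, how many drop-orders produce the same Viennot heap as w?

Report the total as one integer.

15

piece 0:k — minimal
piece 1:i rests on {0:k}
piece 2:j rests on {0:k}
piece 3:l rests on {1:i}
piece 4:h rests on {1:i}
piece 5:l rests on {3:l}
minimal pieces: {0:k}
ways to finish when only these pieces remain (= sum over removing one remaining piece with nothing left below it):
  1 left: {2}→1  {4}→1  {5}→1
  2 left: {2,4}→2  {2,5}→2  {3,5}→1  {4,5}→2
  3 left: {2,3,5}→3  {2,4,5}→6  {3,4,5}→3
  4 left: {1,3,4,5}→3  {2,3,4,5}→12
  placing 0:k first → 15 extensions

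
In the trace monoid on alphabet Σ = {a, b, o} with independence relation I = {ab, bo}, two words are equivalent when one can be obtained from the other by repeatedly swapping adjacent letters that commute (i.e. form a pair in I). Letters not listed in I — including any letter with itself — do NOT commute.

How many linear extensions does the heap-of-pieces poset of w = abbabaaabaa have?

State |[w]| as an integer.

330

drop 0:a onto floor
drop 1:b onto floor
drop 2:b onto {1:b}
drop 3:a onto {0:a}
drop 4:b onto {2:b}
drop 5:a onto {3:a}
drop 6:a onto {5:a}
drop 7:a onto {6:a}
drop 8:b onto {4:b}
drop 9:a onto {7:a}
drop 10:a onto {9:a}
ground layer = {0:a, 1:b}
drop-orders for the pieces not yet dropped (sum over which currently-grounded one goes next):
  1 to go: {8} 1  {10} 1
  2 to go: {4,8} 1  {8,10} 2  {9,10} 1
  3 to go: {2,4,8} 1  {4,8,10} 3  {7,9,10} 1  {8,9,10} 3
  4 to go: {1,2,4,8} 1  {2,4,8,10} 4  {4,8,9,10} 6  {6,7,9,10} 1  {7,8,9,10} 4
  5 to go: {1,2,4,8,10} 5  {2,4,8,9,10} 10  {4,7,8,9,10} 10  {5,6,7,9,10} 1  {6,7,8,9,10} 5
  6 to go: {1,2,4,8,9,10} 15  {2,4,7,8,9,10} 20  {3,5,6,7,9,10} 1  {4,6,7,8,9,10} 15  {5,6,7,8,9,10} 6
  7 to go: {0,3,5,6,7,9,10} 1  {1,2,4,7,8,9,10} 35  {2,4,6,7,8,9,10} 35  {3,5,6,7,8,9,10} 7  {4,5,6,7,8,9,10} 21
  8 to go: {0,3,5,6,7,8,9,10} 8  {1,2,4,6,7,8,9,10} 70  {2,4,5,6,7,8,9,10} 56  {3,4,5,6,7,8,9,10} 28
  9 to go: {0,3,4,5,6,7,8,9,10} 36  {1,2,4,5,6,7,8,9,10} 126  {2,3,4,5,6,7,8,9,10} 84
  if 0:a drops first: 210 orders
  if 1:b drops first: 120 orders
heap linearizations: 330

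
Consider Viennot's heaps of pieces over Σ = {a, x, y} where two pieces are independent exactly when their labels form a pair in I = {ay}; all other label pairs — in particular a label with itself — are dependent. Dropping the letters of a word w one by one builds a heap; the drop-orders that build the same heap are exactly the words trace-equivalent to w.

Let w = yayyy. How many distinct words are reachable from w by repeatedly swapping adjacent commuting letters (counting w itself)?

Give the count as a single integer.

5

#0=y has no predecessor
#1=a has no predecessor
#2=y depends on [0:y]
#3=y depends on [2:y]
#4=y depends on [3:y]
sources: [0:y, 1:a]
N(rest) = Σ N(rest − s) over sources s of rest; N(one piece) = 1:
  size 1 → [1]=1  [4]=1
  size 2 → [1,4]=2  [3,4]=1
  size 3 → [1,3,4]=3  [2,3,4]=1
  first=0(y) contributes 4
  first=1(a) contributes 1
|[w]| = 5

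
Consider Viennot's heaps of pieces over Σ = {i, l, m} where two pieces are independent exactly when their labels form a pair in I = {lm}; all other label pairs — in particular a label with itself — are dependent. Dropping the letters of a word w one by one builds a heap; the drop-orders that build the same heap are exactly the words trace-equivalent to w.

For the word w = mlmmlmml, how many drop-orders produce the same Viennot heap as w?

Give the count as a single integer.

drop 0:m onto floor
drop 1:l onto floor
drop 2:m onto {0:m}
drop 3:m onto {2:m}
drop 4:l onto {1:l}
drop 5:m onto {3:m}
drop 6:m onto {5:m}
drop 7:l onto {4:l}
ground layer = {0:m, 1:l}
drop-orders for the pieces not yet dropped (sum over which currently-grounded one goes next):
  1 to go: {6} 1  {7} 1
  2 to go: {4,7} 1  {5,6} 1  {6,7} 2
  3 to go: {1,4,7} 1  {3,5,6} 1  {4,6,7} 3  {5,6,7} 3
  4 to go: {1,4,6,7} 4  {2,3,5,6} 1  {3,5,6,7} 4  {4,5,6,7} 6
  5 to go: {0,2,3,5,6} 1  {1,4,5,6,7} 10  {2,3,5,6,7} 5  {3,4,5,6,7} 10
  6 to go: {0,2,3,5,6,7} 6  {1,3,4,5,6,7} 20  {2,3,4,5,6,7} 15
  if 0:m drops first: 35 orders
  if 1:l drops first: 21 orders
heap linearizations: 56

56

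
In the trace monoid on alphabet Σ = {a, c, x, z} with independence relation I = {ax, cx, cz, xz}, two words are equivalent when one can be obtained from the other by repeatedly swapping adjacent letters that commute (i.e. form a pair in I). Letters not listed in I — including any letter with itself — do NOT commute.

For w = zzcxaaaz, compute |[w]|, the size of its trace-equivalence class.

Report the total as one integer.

0(z) covers ∅
1(z) covers 0:z
2(c) covers ∅
3(x) covers ∅
4(a) covers 1:z, 2:c
5(a) covers 4:a
6(a) covers 5:a
7(z) covers 6:a
floor of heap: 0:z, 2:c, 3:x
completions by unplaced set U, small U first (add the entries for U minus each lowest piece of U):
  |U|=1: {3}:1  {7}:1
  |U|=2: {3,7}:2  {6,7}:1
  |U|=3: {3,6,7}:3  {5,6,7}:1
  |U|=4: {3,5,6,7}:4  {4,5,6,7}:1
  |U|=5: {1,4,5,6,7}:1  {2,4,5,6,7}:1  {3,4,5,6,7}:5
  |U|=6: {0,1,4,5,6,7}:1  {1,2,4,5,6,7}:2  {1,3,4,5,6,7}:6  {2,3,4,5,6,7}:6
  start at 0(z): 14
  start at 2(c): 7
  start at 3(x): 3
sum over floor = 24

24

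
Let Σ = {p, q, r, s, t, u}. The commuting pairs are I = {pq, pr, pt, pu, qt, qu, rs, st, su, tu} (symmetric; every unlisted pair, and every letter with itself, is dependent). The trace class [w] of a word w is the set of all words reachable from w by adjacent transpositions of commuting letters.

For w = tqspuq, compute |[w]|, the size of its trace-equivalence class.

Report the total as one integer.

60

0(t) covers ∅
1(q) covers ∅
2(s) covers 1:q
3(p) covers 2:s
4(u) covers ∅
5(q) covers 2:s
floor of heap: 0:t, 1:q, 4:u
completions by unplaced set U, small U first (add the entries for U minus each lowest piece of U):
  |U|=1: {0}:1  {3}:1  {4}:1  {5}:1
  |U|=2: {0,3}:2  {0,4}:2  {0,5}:2  {3,4}:2  {3,5}:2  {4,5}:2
  |U|=3: {0,3,4}:6  {0,3,5}:6  {0,4,5}:6  {2,3,5}:2  {3,4,5}:6
  |U|=4: {0,2,3,5}:8  {0,3,4,5}:24  {1,2,3,5}:2  {2,3,4,5}:8
  start at 0(t): 10
  start at 1(q): 40
  start at 4(u): 10
sum over floor = 60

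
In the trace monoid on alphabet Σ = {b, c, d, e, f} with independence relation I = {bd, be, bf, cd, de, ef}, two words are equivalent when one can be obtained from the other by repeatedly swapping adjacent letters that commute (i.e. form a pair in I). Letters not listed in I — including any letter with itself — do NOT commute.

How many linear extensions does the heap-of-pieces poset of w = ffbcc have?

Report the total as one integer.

3

0(f) covers ∅
1(f) covers 0:f
2(b) covers ∅
3(c) covers 1:f, 2:b
4(c) covers 3:c
floor of heap: 0:f, 2:b
completions by unplaced set U, small U first (add the entries for U minus each lowest piece of U):
  |U|=1: {4}:1
  |U|=2: {3,4}:1
  |U|=3: {1,3,4}:1  {2,3,4}:1
  start at 0(f): 2
  start at 2(b): 1
sum over floor = 3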